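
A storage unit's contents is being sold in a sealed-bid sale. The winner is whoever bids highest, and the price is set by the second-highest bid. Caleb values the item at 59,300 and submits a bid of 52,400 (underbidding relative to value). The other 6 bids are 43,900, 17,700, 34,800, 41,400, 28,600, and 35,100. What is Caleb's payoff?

Highest competing bid: 43,900.
Caleb's bid 52,400 is the highest overall, so Caleb wins and pays the second-highest bid, 43,900.
Payoff = value − price = 59,300 − 43,900 = 15,400.

15,400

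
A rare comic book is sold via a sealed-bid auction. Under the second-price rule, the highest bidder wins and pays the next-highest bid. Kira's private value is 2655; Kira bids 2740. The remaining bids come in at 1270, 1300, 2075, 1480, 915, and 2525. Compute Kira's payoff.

130

Highest competing bid: 2525.
Kira's bid 2740 is the highest overall, so Kira wins and pays the second-highest bid, 2525.
Payoff = value − price = 2655 − 2525 = 130.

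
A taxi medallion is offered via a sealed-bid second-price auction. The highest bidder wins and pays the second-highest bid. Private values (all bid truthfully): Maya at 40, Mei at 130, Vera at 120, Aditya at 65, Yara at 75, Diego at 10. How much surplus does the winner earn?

Sorted high to low: Mei 130, then Vera 120, then Yara 75, then Aditya 65, then Maya 40, then Diego 10.
Mei wins with the top bid and pays the second-highest, 120.
Surplus = 130 − 120 = 10.

10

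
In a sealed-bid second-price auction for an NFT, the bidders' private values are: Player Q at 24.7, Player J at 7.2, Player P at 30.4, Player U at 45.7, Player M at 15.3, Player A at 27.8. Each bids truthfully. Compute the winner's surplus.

Winner's surplus: 15.3.

Bids in descending order: Player U 45.7, then Player P 30.4, then Player A 27.8, then Player Q 24.7, then Player M 15.3, then Player J 7.2.
Player U wins with the top bid and pays the second-highest, 30.4.
Surplus = 45.7 − 30.4 = 15.3.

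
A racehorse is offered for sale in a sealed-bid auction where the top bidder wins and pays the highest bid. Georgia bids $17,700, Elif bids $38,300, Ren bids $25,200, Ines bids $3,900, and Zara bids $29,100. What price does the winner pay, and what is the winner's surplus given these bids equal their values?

The winner pays $38,300 for a surplus of $0.

Ordered from highest: Elif $38,300, then Zara $29,100, then Ren $25,200, then Georgia $17,700, then Ines $3,900.
Elif is the highest bidder, so Elif wins.
Under the first-price rule, the price is the highest bid: $38,300.
Surplus = $38,300 − $38,300 = $0.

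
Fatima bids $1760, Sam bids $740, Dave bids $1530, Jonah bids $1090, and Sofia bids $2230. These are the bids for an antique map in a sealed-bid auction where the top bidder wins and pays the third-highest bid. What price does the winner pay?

Ranking the bids: Sofia $2230; Fatima $1760; Dave $1530; Jonah $1090; Sam $740.
Sofia is the highest bidder, so Sofia wins.
Under the third-price rule, the price is the third-highest bid: $1530.

The winner pays $1530.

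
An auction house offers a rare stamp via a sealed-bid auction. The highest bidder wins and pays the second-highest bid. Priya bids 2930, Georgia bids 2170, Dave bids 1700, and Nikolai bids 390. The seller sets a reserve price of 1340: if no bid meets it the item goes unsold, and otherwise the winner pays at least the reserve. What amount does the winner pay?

Ordered from highest: Priya 2930 > Georgia 2170 > Dave 1700 > Nikolai 390.
Priya has the highest bid, so Priya wins.
The second-highest bid is 2170, which exceeds the reserve, so that sets the price.

The winner pays 2170.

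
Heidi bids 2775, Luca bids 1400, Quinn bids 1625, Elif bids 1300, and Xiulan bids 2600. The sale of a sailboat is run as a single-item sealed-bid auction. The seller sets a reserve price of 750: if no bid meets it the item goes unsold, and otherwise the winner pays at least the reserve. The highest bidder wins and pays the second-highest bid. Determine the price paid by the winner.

Sorted high to low: Heidi 2775, then Xiulan 2600, then Quinn 1625, then Luca 1400, then Elif 1300.
Heidi has the highest bid, so Heidi wins.
The second-highest bid is 2600, which exceeds the reserve, so that sets the price.

Price paid: 2600.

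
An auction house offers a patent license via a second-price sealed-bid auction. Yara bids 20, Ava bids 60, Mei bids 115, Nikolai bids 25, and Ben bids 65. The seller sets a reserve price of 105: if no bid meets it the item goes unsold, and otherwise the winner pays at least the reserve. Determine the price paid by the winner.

Ranking the bids: Mei 115; Ben 65; Ava 60; Nikolai 25; Yara 20.
Mei has the highest bid, so Mei wins.
The second-highest bid is 65, but the reserve 105 is higher, so the price is the reserve.

105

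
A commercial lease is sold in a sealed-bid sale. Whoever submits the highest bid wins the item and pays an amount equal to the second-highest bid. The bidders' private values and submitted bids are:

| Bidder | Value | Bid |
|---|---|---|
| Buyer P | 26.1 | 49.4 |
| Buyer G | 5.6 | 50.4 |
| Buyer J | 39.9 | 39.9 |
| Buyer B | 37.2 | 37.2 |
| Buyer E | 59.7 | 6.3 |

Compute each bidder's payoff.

Ordered from highest: Buyer G 50.4; Buyer P 49.4; Buyer J 39.9; Buyer B 37.2; Buyer E 6.3.
Buyer G has the top bid and wins; the price is the second-highest bid, 49.4.
Buyer G's payoff = 5.6 − 49.4 = -43.8. All other bidders lose, so their payoff is 0.

Buyer P 0.0, Buyer G -43.8, Buyer J 0.0, Buyer B 0.0, Buyer E 0.0.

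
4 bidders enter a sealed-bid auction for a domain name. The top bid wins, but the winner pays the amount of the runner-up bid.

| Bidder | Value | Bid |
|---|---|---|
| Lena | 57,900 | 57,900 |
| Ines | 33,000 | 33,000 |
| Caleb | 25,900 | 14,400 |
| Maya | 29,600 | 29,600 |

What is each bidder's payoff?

Ordered from highest: Lena 57,900; Ines 33,000; Maya 29,600; Caleb 14,400.
Lena has the top bid and wins; the price is the second-highest bid, 33,000.
Lena's payoff = 57,900 − 33,000 = 24,900. All other bidders lose, so their payoff is 0.

Lena 24,900, Ines 0, Caleb 0, Maya 0.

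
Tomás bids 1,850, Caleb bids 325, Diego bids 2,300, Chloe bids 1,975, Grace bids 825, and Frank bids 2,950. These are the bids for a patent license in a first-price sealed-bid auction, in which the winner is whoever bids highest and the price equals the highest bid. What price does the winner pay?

Price paid: 2,950.

Ranking the bids: Frank 2,950; Diego 2,300; Chloe 1,975; Tomás 1,850; Grace 825; Caleb 325.
Frank is the highest bidder, so Frank wins.
Under the first-price rule, the price is the highest bid: 2,950.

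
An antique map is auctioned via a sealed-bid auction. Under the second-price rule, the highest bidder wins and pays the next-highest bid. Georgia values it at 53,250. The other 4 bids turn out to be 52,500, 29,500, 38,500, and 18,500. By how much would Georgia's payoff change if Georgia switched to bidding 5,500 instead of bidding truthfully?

The highest competing bid is 52,500.
Bidding truthfully at 53,250: Georgia has the top bid, wins, and pays the second-highest bid 52,500. Payoff = 53,250 − 52,500 = 750.
Bidding 5,500: the top bid is 52,500 (a rival), so Georgia loses. Payoff = 0.
Change = 0 − 750 = -750.

Change in payoff: -750.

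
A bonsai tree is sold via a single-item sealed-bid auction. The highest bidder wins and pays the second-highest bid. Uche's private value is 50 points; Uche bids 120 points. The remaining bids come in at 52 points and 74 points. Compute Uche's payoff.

Highest competing bid: 74 points.
Uche's bid 120 points is the highest overall, so Uche wins and pays the second-highest bid, 74 points.
Payoff = value − price = 50 points − 74 points = -24 points.
Overbidding won the item at a price above value — truthful bidding would have avoided this loss.

Uche's payoff: -24 points.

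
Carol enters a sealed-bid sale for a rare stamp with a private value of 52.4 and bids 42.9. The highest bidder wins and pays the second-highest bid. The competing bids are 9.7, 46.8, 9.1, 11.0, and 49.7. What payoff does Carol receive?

Highest competing bid: 49.7.
Carol's bid 42.9 is not the highest, so Carol loses, pays nothing, and earns zero payoff.

0.0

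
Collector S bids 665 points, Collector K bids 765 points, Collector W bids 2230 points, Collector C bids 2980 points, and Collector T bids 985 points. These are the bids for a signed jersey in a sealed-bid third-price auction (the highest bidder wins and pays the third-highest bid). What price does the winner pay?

The winner pays 985 points.

Ranking the bids: Collector C 2980 points, then Collector W 2230 points, then Collector T 985 points, then Collector K 765 points, then Collector S 665 points.
Collector C is the highest bidder, so Collector C wins.
Under the third-price rule, the price is the third-highest bid: 985 points.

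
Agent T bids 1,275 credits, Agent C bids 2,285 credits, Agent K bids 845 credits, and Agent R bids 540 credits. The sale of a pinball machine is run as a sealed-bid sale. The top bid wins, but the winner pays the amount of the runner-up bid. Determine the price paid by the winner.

The winner pays 1,275 credits.

Sorted high to low: Agent C 2,285 credits; Agent T 1,275 credits; Agent K 845 credits; Agent R 540 credits.
Agent C has the highest bid, so Agent C wins.
The second-highest bid is 1,275 credits, so that is what Agent C pays.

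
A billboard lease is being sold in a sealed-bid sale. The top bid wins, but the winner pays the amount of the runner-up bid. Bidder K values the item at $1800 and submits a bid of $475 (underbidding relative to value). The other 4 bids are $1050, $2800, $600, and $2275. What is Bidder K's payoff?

Highest competing bid: $2800.
Bidder K's bid $475 is not the highest, so Bidder K loses, pays nothing, and earns zero payoff.

Bidder K's payoff: $0.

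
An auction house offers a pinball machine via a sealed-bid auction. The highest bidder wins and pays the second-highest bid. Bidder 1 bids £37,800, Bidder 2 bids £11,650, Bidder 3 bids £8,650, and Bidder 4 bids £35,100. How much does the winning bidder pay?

£35,100

Sorted high to low: Bidder 1 £37,800 > Bidder 4 £35,100 > Bidder 2 £11,650 > Bidder 3 £8,650.
Bidder 1 has the highest bid, so Bidder 1 wins.
The second-highest bid is £35,100, so that is what Bidder 1 pays.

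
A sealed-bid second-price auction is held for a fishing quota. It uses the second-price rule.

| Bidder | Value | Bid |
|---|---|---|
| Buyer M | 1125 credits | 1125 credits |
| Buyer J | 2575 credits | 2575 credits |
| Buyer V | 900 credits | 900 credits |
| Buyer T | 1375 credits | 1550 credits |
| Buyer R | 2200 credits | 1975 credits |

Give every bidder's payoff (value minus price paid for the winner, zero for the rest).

Buyer M 0 credits, Buyer J 600 credits, Buyer V 0 credits, Buyer T 0 credits, Buyer R 0 credits.

Ordered from highest: Buyer J 2575 credits > Buyer R 1975 credits > Buyer T 1550 credits > Buyer M 1125 credits > Buyer V 900 credits.
Buyer J has the top bid and wins; the price is the second-highest bid, 1975 credits.
Buyer J's payoff = 2575 credits − 1975 credits = 600 credits. All other bidders lose, so their payoff is 0.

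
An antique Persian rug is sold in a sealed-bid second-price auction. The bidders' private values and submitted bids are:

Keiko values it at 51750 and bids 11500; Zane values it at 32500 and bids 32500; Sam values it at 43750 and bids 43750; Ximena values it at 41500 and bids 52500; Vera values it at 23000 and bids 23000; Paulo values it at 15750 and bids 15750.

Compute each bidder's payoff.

Ranking the bids: Ximena 52500, then Sam 43750, then Zane 32500, then Vera 23000, then Paulo 15750, then Keiko 11500.
Ximena has the top bid and wins; the price is the second-highest bid, 43750.
Ximena's payoff = 41500 − 43750 = -2250. All other bidders lose, so their payoff is 0.

Payoffs: Keiko 0, Zane 0, Sam 0, Ximena -2250, Vera 0, Paulo 0.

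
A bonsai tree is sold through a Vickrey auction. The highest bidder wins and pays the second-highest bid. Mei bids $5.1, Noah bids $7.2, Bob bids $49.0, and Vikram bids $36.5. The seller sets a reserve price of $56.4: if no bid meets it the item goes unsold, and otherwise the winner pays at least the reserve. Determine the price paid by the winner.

unsold

Sorted high to low: Bob $49.0 > Vikram $36.5 > Noah $7.2 > Mei $5.1.
The top bid $49.0 is below the reserve $56.4, so the item goes unsold and nothing is paid.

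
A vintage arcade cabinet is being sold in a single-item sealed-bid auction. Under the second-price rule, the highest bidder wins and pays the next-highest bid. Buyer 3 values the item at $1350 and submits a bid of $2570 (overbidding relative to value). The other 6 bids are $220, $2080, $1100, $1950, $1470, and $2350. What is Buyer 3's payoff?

Payoff = -$1000.

Highest competing bid: $2350.
Buyer 3's bid $2570 is the highest overall, so Buyer 3 wins and pays the second-highest bid, $2350.
Payoff = value − price = $1350 − $2350 = -$1000.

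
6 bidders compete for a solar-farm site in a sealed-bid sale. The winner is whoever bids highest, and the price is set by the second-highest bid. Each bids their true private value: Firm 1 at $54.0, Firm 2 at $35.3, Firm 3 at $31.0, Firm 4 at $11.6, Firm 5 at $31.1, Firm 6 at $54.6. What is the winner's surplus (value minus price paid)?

Surplus = $0.6.

Ordered from highest: Firm 6 $54.6; Firm 1 $54.0; Firm 2 $35.3; Firm 5 $31.1; Firm 3 $31.0; Firm 4 $11.6.
Firm 6 wins with the top bid and pays the second-highest, $54.0.
Surplus = $54.6 − $54.0 = $0.6.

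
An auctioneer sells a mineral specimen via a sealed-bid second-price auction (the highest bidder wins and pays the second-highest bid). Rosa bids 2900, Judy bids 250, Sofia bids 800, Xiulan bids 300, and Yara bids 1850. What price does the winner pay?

Ranking the bids: Rosa 2900 > Yara 1850 > Sofia 800 > Xiulan 300 > Judy 250.
Rosa is the highest bidder, so Rosa wins.
Under the second-price rule, the price is the second-highest bid: 1850.

1850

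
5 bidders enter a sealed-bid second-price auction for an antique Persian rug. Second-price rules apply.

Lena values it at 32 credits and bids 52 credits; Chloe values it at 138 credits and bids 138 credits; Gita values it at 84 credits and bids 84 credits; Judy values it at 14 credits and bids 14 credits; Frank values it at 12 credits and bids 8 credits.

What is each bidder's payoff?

Payoffs: Lena 0 credits, Chloe 54 credits, Gita 0 credits, Judy 0 credits, Frank 0 credits.

Bids in descending order: Chloe 138 credits, then Gita 84 credits, then Lena 52 credits, then Judy 14 credits, then Frank 8 credits.
Chloe has the top bid and wins; the price is the second-highest bid, 84 credits.
Chloe's payoff = 138 credits − 84 credits = 54 credits. All other bidders lose, so their payoff is 0.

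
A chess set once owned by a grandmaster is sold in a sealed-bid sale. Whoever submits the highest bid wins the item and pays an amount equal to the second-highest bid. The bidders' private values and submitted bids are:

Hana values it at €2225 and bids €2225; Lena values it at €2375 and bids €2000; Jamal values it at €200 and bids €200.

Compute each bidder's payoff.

Hana €225, Lena €0, Jamal €0.

Ranking the bids: Hana €2225, then Lena €2000, then Jamal €200.
Hana has the top bid and wins; the price is the second-highest bid, €2000.
Hana's payoff = €2225 − €2000 = €225. All other bidders lose, so their payoff is 0.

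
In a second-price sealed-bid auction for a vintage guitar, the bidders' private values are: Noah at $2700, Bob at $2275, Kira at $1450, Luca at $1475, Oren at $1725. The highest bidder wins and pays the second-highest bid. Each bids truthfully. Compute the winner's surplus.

Ranking the bids: Noah $2700; Bob $2275; Oren $1725; Luca $1475; Kira $1450.
Noah wins with the top bid and pays the second-highest, $2275.
Surplus = $2700 − $2275 = $425.

Winner's surplus: $425.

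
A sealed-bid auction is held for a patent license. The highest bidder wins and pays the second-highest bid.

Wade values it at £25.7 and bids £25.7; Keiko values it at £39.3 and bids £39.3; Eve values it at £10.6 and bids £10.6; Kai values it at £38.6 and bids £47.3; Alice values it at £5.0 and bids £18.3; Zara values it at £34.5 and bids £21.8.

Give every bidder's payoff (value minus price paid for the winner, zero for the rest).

Ordered from highest: Kai £47.3; Keiko £39.3; Wade £25.7; Zara £21.8; Alice £18.3; Eve £10.6.
Kai has the top bid and wins; the price is the second-highest bid, £39.3.
Kai's payoff = £38.6 − £39.3 = -£0.7. All other bidders lose, so their payoff is 0.

Payoffs: Wade £0.0, Keiko £0.0, Eve £0.0, Kai -£0.7, Alice £0.0, Zara £0.0.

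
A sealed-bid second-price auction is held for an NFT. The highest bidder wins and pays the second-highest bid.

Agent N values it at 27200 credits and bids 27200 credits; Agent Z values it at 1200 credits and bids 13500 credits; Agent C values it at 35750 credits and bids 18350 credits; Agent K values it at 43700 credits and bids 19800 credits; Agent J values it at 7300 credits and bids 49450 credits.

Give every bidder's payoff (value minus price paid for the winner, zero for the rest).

Agent N 0 credits, Agent Z 0 credits, Agent C 0 credits, Agent K 0 credits, Agent J -19900 credits.

Bids in descending order: Agent J 49450 credits, then Agent N 27200 credits, then Agent K 19800 credits, then Agent C 18350 credits, then Agent Z 13500 credits.
Agent J has the top bid and wins; the price is the second-highest bid, 27200 credits.
Agent J's payoff = 7300 credits − 27200 credits = -19900 credits. All other bidders lose, so their payoff is 0.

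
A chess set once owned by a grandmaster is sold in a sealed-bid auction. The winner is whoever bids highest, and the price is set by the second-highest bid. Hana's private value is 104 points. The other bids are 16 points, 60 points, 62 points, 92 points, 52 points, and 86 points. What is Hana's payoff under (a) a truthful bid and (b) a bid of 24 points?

Truthful: 12 points; alternative: 0 points.

The highest competing bid is 92 points.
Bidding truthfully at 104 points: Hana has the top bid, wins, and pays the second-highest bid 92 points. Payoff = 104 points − 92 points = 12 points.
Bidding 24 points: the top bid is 92 points (a rival), so Hana loses. Payoff = 0 points.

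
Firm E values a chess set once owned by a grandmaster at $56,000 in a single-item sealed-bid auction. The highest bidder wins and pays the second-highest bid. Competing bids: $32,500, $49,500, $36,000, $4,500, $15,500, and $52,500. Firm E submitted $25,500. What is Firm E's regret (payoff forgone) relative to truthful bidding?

$3,500

The highest competing bid is $52,500.
Bidding truthfully at $56,000: Firm E has the top bid, wins, and pays the second-highest bid $52,500. Payoff = $56,000 − $52,500 = $3,500.
Bidding $25,500: the top bid is $52,500 (a rival), so Firm E loses. Payoff = $0.
Regret = truthful payoff − actual payoff = $3,500 − $0 = $3,500.
Deviating from a truthful bid can only lose payoff in a second-price auction — never gain.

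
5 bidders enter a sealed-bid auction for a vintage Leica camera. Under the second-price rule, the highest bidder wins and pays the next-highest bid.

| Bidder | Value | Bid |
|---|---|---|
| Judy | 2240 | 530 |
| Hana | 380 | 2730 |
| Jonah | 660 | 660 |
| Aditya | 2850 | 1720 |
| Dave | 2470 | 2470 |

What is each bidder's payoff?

Ordered from highest: Hana 2730, then Dave 2470, then Aditya 1720, then Jonah 660, then Judy 530.
Hana has the top bid and wins; the price is the second-highest bid, 2470.
Hana's payoff = 380 − 2470 = -2090. All other bidders lose, so their payoff is 0.

Payoffs: Judy 0, Hana -2090, Jonah 0, Aditya 0, Dave 0.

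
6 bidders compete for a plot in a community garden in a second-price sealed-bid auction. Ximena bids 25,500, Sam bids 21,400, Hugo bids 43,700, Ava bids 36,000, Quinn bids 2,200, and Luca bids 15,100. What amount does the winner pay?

The winner pays 36,000.

Ordered from highest: Hugo 43,700; Ava 36,000; Ximena 25,500; Sam 21,400; Luca 15,100; Quinn 2,200.
Hugo has the highest bid, so Hugo wins.
The second-highest bid is 36,000, so that is what Hugo pays.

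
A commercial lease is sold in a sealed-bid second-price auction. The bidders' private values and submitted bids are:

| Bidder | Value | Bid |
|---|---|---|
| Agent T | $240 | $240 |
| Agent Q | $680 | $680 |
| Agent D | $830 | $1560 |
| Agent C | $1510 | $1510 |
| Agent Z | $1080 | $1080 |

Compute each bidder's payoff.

Sorted high to low: Agent D $1560, then Agent C $1510, then Agent Z $1080, then Agent Q $680, then Agent T $240.
Agent D has the top bid and wins; the price is the second-highest bid, $1510.
Agent D's payoff = $830 − $1510 = -$680. All other bidders lose, so their payoff is 0.

Agent T $0, Agent Q $0, Agent D -$680, Agent C $0, Agent Z $0.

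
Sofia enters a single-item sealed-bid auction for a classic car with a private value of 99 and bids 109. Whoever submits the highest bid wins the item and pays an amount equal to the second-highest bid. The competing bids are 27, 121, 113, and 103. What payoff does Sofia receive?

Highest competing bid: 121.
Sofia's bid 109 is not the highest, so Sofia loses, pays nothing, and earns zero payoff.

Sofia's payoff: 0.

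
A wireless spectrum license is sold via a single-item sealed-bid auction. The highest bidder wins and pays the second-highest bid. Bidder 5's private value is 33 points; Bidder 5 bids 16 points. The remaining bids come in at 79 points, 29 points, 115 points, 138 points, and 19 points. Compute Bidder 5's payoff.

The bidder's payoff: 0 points.

Highest competing bid: 138 points.
Bidder 5's bid 16 points is not the highest, so Bidder 5 loses, pays nothing, and earns zero payoff.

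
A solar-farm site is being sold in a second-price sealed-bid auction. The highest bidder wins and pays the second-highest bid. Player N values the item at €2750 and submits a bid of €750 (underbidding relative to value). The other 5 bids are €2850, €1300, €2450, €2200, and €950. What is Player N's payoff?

€0

Highest competing bid: €2850.
Player N's bid €750 is not the highest, so Player N loses, pays nothing, and earns zero payoff.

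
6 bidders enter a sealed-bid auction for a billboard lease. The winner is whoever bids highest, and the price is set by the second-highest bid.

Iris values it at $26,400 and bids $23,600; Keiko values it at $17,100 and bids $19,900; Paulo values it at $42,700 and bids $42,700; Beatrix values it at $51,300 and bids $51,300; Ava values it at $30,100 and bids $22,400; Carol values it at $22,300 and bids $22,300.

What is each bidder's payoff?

Iris $0, Keiko $0, Paulo $0, Beatrix $8,600, Ava $0, Carol $0.

Sorted high to low: Beatrix $51,300 > Paulo $42,700 > Iris $23,600 > Ava $22,400 > Carol $22,300 > Keiko $19,900.
Beatrix has the top bid and wins; the price is the second-highest bid, $42,700.
Beatrix's payoff = $51,300 − $42,700 = $8,600. All other bidders lose, so their payoff is 0.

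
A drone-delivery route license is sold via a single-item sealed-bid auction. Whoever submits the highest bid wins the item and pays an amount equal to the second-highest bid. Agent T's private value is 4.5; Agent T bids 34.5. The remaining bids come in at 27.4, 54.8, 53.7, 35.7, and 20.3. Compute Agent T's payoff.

0.0

Highest competing bid: 54.8.
Agent T's bid 34.5 is not the highest, so Agent T loses, pays nothing, and earns zero payoff.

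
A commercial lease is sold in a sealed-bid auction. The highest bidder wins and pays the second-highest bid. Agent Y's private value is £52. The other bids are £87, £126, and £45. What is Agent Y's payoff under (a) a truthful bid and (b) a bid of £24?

The highest competing bid is £126.
Bidding truthfully at £52: the top bid is £126 (a rival), so Agent Y loses. Payoff = £0.
Bidding £24: the top bid is £126 (a rival), so Agent Y loses. Payoff = £0.
The bid only affects whether you win, not the price — here both bids land on the same side of the top rival bid, so the deviation is payoff-neutral.

(a) £0  (b) £0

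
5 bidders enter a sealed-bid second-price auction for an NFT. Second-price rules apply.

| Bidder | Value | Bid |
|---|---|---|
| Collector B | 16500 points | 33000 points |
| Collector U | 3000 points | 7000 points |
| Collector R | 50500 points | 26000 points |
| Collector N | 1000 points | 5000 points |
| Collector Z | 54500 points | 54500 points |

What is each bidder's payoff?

Ordered from highest: Collector Z 54500 points; Collector B 33000 points; Collector R 26000 points; Collector U 7000 points; Collector N 5000 points.
Collector Z has the top bid and wins; the price is the second-highest bid, 33000 points.
Collector Z's payoff = 54500 points − 33000 points = 21500 points. All other bidders lose, so their payoff is 0.

Payoffs: Collector B 0 points, Collector U 0 points, Collector R 0 points, Collector N 0 points, Collector Z 21500 points.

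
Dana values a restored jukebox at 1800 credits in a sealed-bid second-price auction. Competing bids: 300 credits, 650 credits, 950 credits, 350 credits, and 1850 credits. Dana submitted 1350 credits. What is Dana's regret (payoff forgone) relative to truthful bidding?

Payoff forgone: 0 credits.

The highest competing bid is 1850 credits.
Bidding truthfully at 1800 credits: the top bid is 1850 credits (a rival), so Dana loses. Payoff = 0 credits.
Bidding 1350 credits: the top bid is 1850 credits (a rival), so Dana loses. Payoff = 0 credits.
Regret = truthful payoff − actual payoff = 0 credits − 0 credits = 0 credits.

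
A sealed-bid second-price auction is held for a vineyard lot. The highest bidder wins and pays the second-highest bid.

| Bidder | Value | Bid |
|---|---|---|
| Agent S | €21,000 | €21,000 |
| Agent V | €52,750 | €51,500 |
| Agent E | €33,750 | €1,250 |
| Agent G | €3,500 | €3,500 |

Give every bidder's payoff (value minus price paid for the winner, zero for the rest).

Payoffs: Agent S €0, Agent V €31,750, Agent E €0, Agent G €0.

Sorted high to low: Agent V €51,500, then Agent S €21,000, then Agent G €3,500, then Agent E €1,250.
Agent V has the top bid and wins; the price is the second-highest bid, €21,000.
Agent V's payoff = €52,750 − €21,000 = €31,750. All other bidders lose, so their payoff is 0.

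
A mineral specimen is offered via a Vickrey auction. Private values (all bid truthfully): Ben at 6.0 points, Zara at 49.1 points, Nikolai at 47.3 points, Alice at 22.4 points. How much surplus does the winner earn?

Sorted high to low: Zara 49.1 points > Nikolai 47.3 points > Alice 22.4 points > Ben 6.0 points.
Zara wins with the top bid and pays the second-highest, 47.3 points.
Surplus = 49.1 points − 47.3 points = 1.8 points.

1.8 points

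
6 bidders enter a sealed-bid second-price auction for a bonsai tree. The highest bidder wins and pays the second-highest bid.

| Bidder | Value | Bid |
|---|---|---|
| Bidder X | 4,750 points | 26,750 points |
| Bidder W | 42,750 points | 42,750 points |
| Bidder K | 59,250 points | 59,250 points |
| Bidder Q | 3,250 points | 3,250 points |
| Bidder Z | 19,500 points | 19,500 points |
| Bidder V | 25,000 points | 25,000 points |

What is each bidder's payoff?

Bidder X 0 points, Bidder W 0 points, Bidder K 16,500 points, Bidder Q 0 points, Bidder Z 0 points, Bidder V 0 points.

Ordered from highest: Bidder K 59,250 points, then Bidder W 42,750 points, then Bidder X 26,750 points, then Bidder V 25,000 points, then Bidder Z 19,500 points, then Bidder Q 3,250 points.
Bidder K has the top bid and wins; the price is the second-highest bid, 42,750 points.
Bidder K's payoff = 59,250 points − 42,750 points = 16,500 points. All other bidders lose, so their payoff is 0.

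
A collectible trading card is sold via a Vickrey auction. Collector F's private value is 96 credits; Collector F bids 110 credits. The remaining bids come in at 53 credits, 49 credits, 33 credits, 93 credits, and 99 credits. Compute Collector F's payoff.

Highest competing bid: 99 credits.
Collector F's bid 110 credits is the highest overall, so Collector F wins and pays the second-highest bid, 99 credits.
Payoff = value − price = 96 credits − 99 credits = -3 credits.
Overbidding won the item at a price above value — truthful bidding would have avoided this loss.

Payoff = -3 credits.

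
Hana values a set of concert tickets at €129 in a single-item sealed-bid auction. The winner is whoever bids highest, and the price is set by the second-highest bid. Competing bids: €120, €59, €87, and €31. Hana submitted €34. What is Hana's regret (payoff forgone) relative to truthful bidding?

€9

The highest competing bid is €120.
Bidding truthfully at €129: Hana has the top bid, wins, and pays the second-highest bid €120. Payoff = €129 − €120 = €9.
Bidding €34: the top bid is €120 (a rival), so Hana loses. Payoff = €0.
Regret = truthful payoff − actual payoff = €9 − €0 = €9.
This is the dominant-strategy logic: truthful bidding weakly beats any alternative.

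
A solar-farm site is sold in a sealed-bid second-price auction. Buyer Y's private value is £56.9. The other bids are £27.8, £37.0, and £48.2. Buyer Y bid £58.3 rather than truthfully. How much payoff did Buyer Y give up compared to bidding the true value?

Payoff forgone: £0.0.

The highest competing bid is £48.2.
Bidding truthfully at £56.9: Buyer Y has the top bid, wins, and pays the second-highest bid £48.2. Payoff = £56.9 − £48.2 = £8.7.
Bidding £58.3: Buyer Y has the top bid, wins, and pays the second-highest bid £48.2. Payoff = £56.9 − £48.2 = £8.7.
Regret = truthful payoff − actual payoff = £8.7 − £8.7 = £0.0.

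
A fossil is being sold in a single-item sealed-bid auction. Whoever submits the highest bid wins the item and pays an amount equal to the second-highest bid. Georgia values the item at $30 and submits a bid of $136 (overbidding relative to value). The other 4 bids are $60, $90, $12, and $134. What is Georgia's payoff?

Highest competing bid: $134.
Georgia's bid $136 is the highest overall, so Georgia wins and pays the second-highest bid, $134.
Payoff = value − price = $30 − $134 = -$104.

-$104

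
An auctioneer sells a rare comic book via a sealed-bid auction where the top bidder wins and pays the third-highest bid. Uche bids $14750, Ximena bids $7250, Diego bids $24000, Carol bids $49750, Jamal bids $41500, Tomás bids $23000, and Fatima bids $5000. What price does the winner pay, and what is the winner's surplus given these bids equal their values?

Price $24000; surplus $25750.

Ranking the bids: Carol $49750 > Jamal $41500 > Diego $24000 > Tomás $23000 > Uche $14750 > Ximena $7250 > Fatima $5000.
Carol is the highest bidder, so Carol wins.
Under the third-price rule, the price is the third-highest bid: $24000.
Surplus = $49750 − $24000 = $25750.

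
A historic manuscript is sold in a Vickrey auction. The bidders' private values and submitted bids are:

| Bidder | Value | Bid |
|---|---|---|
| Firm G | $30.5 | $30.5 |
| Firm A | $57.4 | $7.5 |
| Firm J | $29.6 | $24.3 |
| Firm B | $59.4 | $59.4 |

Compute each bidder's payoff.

Ordered from highest: Firm B $59.4 > Firm G $30.5 > Firm J $24.3 > Firm A $7.5.
Firm B has the top bid and wins; the price is the second-highest bid, $30.5.
Firm B's payoff = $59.4 − $30.5 = $28.9. All other bidders lose, so their payoff is 0.

Payoffs: Firm G $0.0, Firm A $0.0, Firm J $0.0, Firm B $28.9.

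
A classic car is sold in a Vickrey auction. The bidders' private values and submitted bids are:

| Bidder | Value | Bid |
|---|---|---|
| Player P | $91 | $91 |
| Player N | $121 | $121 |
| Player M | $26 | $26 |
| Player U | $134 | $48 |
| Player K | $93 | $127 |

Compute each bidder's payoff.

Ranking the bids: Player K $127, then Player N $121, then Player P $91, then Player U $48, then Player M $26.
Player K has the top bid and wins; the price is the second-highest bid, $121.
Player K's payoff = $93 − $121 = -$28. All other bidders lose, so their payoff is 0.

Payoffs: Player P $0, Player N $0, Player M $0, Player U $0, Player K -$28.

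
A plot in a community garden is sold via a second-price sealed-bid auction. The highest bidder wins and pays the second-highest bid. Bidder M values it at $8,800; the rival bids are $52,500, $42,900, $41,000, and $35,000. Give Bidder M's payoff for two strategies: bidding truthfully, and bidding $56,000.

The highest competing bid is $52,500.
Bidding truthfully at $8,800: the top bid is $52,500 (a rival), so Bidder M loses. Payoff = $0.
Bidding $56,000: Bidder M has the top bid, wins, and pays the second-highest bid $52,500. Payoff = $8,800 − $52,500 = -$43,700.
This is the dominant-strategy logic: truthful bidding weakly beats any alternative.

Truthful: $0; alternative: -$43,700.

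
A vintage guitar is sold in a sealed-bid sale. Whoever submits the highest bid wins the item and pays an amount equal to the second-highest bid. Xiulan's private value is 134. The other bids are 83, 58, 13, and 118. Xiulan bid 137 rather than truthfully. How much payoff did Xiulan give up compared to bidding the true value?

The highest competing bid is 118.
Bidding truthfully at 134: Xiulan has the top bid, wins, and pays the second-highest bid 118. Payoff = 134 − 118 = 16.
Bidding 137: Xiulan has the top bid, wins, and pays the second-highest bid 118. Payoff = 134 − 118 = 16.
Regret = truthful payoff − actual payoff = 16 − 16 = 0.
The bid only affects whether you win, not the price — here both bids land on the same side of the top rival bid, so the deviation is payoff-neutral.

0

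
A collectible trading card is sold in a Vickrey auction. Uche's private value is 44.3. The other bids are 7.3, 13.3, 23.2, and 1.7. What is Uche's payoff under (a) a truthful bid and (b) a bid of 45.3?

(a) 21.1  (b) 21.1

The highest competing bid is 23.2.
Bidding truthfully at 44.3: Uche has the top bid, wins, and pays the second-highest bid 23.2. Payoff = 44.3 − 23.2 = 21.1.
Bidding 45.3: Uche has the top bid, wins, and pays the second-highest bid 23.2. Payoff = 44.3 − 23.2 = 21.1.
The bid only affects whether you win, not the price — here both bids land on the same side of the top rival bid, so the deviation is payoff-neutral.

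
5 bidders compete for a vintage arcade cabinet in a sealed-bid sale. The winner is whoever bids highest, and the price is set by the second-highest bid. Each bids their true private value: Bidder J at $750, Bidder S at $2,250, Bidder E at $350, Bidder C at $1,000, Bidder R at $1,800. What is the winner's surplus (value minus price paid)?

Surplus = $450.

Sorted high to low: Bidder S $2,250 > Bidder R $1,800 > Bidder C $1,000 > Bidder J $750 > Bidder E $350.
Bidder S wins with the top bid and pays the second-highest, $1,800.
Surplus = $2,250 − $1,800 = $450.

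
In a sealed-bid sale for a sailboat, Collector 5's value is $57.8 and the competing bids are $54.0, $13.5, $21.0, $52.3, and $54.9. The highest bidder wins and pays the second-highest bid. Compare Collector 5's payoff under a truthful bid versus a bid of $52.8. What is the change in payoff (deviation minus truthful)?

Payoff change: -$2.9.

The highest competing bid is $54.9.
Bidding truthfully at $57.8: Collector 5 has the top bid, wins, and pays the second-highest bid $54.9. Payoff = $57.8 − $54.9 = $2.9.
Bidding $52.8: the top bid is $54.9 (a rival), so Collector 5 loses. Payoff = $0.0.
Change = $0.0 − $2.9 = -$2.9.
Deviating from a truthful bid can only lose payoff in a second-price auction — never gain.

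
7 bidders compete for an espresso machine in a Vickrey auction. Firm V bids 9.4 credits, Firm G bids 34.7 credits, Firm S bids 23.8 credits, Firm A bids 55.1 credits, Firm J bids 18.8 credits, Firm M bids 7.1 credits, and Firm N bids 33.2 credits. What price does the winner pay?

Ordered from highest: Firm A 55.1 credits; Firm G 34.7 credits; Firm N 33.2 credits; Firm S 23.8 credits; Firm J 18.8 credits; Firm V 9.4 credits; Firm M 7.1 credits.
Firm A has the highest bid, so Firm A wins.
The second-highest bid is 34.7 credits, so that is what Firm A pays.

The winner pays 34.7 credits.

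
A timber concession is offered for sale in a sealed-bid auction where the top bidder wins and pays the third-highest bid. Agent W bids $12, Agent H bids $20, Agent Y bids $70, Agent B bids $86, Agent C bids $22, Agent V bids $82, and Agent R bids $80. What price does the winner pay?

$80

Sorted high to low: Agent B $86, then Agent V $82, then Agent R $80, then Agent Y $70, then Agent C $22, then Agent H $20, then Agent W $12.
Agent B is the highest bidder, so Agent B wins.
Under the third-price rule, the price is the third-highest bid: $80.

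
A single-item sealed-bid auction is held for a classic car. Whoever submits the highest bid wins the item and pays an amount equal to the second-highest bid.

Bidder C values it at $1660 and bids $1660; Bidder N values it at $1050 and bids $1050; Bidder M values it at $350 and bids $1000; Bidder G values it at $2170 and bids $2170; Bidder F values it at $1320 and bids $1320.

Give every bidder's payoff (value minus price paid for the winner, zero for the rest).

Bidder C $0, Bidder N $0, Bidder M $0, Bidder G $510, Bidder F $0.

Ranking the bids: Bidder G $2170, then Bidder C $1660, then Bidder F $1320, then Bidder N $1050, then Bidder M $1000.
Bidder G has the top bid and wins; the price is the second-highest bid, $1660.
Bidder G's payoff = $2170 − $1660 = $510. All other bidders lose, so their payoff is 0.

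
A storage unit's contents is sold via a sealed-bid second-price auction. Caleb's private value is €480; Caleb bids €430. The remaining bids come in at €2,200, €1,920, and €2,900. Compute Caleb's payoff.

€0

Highest competing bid: €2,900.
Caleb's bid €430 is not the highest, so Caleb loses, pays nothing, and earns zero payoff.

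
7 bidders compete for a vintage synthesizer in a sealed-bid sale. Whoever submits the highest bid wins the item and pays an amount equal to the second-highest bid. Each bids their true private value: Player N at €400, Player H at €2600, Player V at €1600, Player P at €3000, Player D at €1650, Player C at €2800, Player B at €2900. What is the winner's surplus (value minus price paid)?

€100

Ordered from highest: Player P €3000; Player B €2900; Player C €2800; Player H €2600; Player D €1650; Player V €1600; Player N €400.
Player P wins with the top bid and pays the second-highest, €2900.
Surplus = €3000 − €2900 = €100.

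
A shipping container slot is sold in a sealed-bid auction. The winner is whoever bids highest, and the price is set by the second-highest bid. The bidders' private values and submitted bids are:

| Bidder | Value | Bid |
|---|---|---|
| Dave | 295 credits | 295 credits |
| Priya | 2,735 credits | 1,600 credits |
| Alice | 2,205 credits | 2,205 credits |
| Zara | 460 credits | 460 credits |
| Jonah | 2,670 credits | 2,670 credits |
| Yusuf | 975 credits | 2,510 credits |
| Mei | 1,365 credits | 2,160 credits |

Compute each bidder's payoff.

Dave 0 credits, Priya 0 credits, Alice 0 credits, Zara 0 credits, Jonah 160 credits, Yusuf 0 credits, Mei 0 credits.

Ranking the bids: Jonah 2,670 credits; Yusuf 2,510 credits; Alice 2,205 credits; Mei 2,160 credits; Priya 1,600 credits; Zara 460 credits; Dave 295 credits.
Jonah has the top bid and wins; the price is the second-highest bid, 2,510 credits.
Jonah's payoff = 2,670 credits − 2,510 credits = 160 credits. All other bidders lose, so their payoff is 0.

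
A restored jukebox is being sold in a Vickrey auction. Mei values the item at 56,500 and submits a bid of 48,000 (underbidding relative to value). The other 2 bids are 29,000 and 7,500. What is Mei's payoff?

Highest competing bid: 29,000.
Mei's bid 48,000 is the highest overall, so Mei wins and pays the second-highest bid, 29,000.
Payoff = value − price = 56,500 − 29,000 = 27,500.

Payoff = 27,500.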